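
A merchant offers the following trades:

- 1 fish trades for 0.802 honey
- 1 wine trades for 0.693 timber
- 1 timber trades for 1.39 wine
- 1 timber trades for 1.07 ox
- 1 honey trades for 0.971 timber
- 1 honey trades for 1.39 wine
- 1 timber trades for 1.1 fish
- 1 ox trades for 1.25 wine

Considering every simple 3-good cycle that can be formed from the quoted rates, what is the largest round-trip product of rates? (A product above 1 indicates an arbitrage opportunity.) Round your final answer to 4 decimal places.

ox→wine→timber→ox: 1.25 × 0.693 × 1.07 = 0.92689
honey→timber→fish→honey: 0.971 × 1.1 × 0.802 = 0.85662
Maximum is ox→wine→timber→ox at 0.9269; no arbitrage — every cycle loses value.

0.9269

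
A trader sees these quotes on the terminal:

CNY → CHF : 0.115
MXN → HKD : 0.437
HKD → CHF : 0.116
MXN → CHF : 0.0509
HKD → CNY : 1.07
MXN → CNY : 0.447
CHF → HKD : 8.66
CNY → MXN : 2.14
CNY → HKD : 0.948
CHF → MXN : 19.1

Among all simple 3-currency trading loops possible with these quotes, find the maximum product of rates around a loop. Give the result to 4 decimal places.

HKD→CNY→CHF→HKD: 1.07 × 0.115 × 8.66 = 1.06561
HKD→CNY→MXN→HKD: 1.07 × 2.14 × 0.437 = 1.00064
CNY→CHF→MXN→CNY: 0.115 × 19.1 × 0.447 = 0.98184
HKD→CHF→MXN→HKD: 0.116 × 19.1 × 0.437 = 0.96822
Maximum is HKD→CNY→CHF→HKD at 1.0656; arbitrage exists.

1.0656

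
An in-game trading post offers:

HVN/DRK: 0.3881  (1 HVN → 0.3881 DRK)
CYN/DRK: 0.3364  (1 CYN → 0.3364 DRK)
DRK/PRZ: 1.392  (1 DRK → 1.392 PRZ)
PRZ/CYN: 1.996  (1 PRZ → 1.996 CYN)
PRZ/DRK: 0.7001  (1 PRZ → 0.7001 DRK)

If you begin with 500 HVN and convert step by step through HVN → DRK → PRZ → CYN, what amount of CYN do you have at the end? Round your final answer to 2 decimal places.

500 HVN × 0.3881 = 194.05 DRK
194.05 DRK × 1.392 = 270.1176 PRZ
270.1176 PRZ × 1.996 = 539.1547296 CYN

539.15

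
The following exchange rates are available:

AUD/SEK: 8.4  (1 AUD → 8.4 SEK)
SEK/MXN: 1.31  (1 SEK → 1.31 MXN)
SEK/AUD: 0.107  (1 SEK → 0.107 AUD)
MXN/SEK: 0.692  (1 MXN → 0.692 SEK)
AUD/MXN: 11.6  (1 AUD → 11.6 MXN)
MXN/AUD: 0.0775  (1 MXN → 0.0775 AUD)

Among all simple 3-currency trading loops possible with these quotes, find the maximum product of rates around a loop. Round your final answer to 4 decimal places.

0.8589

MXN→SEK→AUD→MXN: 0.692 × 0.107 × 11.6 = 0.85891
MXN→AUD→SEK→MXN: 0.0775 × 8.4 × 1.31 = 0.85281
Maximum is MXN→SEK→AUD→MXN at 0.8589; no arbitrage — every cycle loses value.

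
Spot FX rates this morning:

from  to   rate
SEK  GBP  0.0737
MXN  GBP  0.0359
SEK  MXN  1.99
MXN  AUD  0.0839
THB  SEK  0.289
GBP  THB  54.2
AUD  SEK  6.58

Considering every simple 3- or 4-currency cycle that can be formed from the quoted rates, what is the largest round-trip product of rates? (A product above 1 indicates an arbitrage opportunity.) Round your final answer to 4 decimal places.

THB→SEK→GBP→THB: 0.289 × 0.0737 × 54.2 = 1.15442
MXN→GBP→THB→SEK→MXN: 0.0359 × 54.2 × 0.289 × 1.99 = 1.11904
MXN→AUD→SEK→MXN: 0.0839 × 6.58 × 1.99 = 1.09860
Maximum is THB→SEK→GBP→THB at 1.1544; arbitrage exists.

1.1544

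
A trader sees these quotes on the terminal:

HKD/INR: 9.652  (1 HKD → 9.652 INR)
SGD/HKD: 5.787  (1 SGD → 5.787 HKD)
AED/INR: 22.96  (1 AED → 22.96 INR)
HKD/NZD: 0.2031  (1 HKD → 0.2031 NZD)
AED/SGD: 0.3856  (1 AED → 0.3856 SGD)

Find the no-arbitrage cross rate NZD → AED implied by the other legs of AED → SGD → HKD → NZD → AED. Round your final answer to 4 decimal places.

2.2065

Known legs of the cycle: 0.3856 × 5.787 × 0.2031 = 0.45321098832
For no arbitrage the full-cycle product must be 1, so the missing rate is 1 / 0.45321098832 ≈ 2.206478.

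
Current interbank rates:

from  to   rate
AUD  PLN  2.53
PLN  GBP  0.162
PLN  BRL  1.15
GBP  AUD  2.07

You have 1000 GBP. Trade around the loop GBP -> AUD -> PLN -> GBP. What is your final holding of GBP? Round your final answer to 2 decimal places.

848.41

1000 GBP × 2.07 = 2070 AUD
2070 AUD × 2.53 = 5237.1 PLN
5237.1 PLN × 0.162 = 848.4102 GBP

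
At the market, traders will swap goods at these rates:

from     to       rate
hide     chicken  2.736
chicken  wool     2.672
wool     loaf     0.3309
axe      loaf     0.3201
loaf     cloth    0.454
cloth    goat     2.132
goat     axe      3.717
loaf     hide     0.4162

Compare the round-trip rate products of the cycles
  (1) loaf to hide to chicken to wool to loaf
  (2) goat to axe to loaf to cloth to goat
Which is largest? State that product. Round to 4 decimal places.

(1) 0.4162 × 2.736 × 2.672 × 0.3309 = 1.00682
(2) 3.717 × 0.3201 × 0.454 × 2.132 = 1.15165
Highest is cycle (2) at 1.1517 (>1, arbitrage).

1.1517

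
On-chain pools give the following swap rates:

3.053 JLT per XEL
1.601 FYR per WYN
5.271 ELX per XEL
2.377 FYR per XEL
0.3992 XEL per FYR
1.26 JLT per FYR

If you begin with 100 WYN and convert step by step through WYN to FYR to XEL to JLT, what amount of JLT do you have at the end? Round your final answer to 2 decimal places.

100 WYN × 1.601 = 160.1 FYR
160.1 FYR × 0.3992 = 63.91192 XEL
63.91192 XEL × 3.053 = 195.12309176 JLT

195.12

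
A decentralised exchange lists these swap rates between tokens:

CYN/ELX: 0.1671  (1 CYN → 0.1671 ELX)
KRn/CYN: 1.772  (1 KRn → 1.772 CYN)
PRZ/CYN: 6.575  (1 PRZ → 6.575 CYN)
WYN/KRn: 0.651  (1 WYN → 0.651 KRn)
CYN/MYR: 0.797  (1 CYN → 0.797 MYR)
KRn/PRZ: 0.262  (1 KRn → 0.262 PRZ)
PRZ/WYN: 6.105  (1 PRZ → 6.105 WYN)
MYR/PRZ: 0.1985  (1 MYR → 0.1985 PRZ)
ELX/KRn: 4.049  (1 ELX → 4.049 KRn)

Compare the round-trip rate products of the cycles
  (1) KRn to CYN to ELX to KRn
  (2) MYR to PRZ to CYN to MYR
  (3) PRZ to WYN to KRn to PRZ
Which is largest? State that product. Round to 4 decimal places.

(1) 1.772 × 0.1671 × 4.049 = 1.19891
(2) 0.1985 × 6.575 × 0.797 = 1.04019
(3) 6.105 × 0.651 × 0.262 = 1.04128
Highest is cycle (1) at 1.1989 (>1, arbitrage).

1.1989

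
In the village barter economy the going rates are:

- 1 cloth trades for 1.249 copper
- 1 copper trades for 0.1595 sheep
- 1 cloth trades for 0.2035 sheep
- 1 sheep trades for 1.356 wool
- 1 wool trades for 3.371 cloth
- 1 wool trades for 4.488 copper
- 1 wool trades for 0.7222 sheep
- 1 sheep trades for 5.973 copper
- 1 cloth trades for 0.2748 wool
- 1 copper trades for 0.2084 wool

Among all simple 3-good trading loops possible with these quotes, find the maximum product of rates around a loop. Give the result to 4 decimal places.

copper→sheep→wool→copper: 0.1595 × 1.356 × 4.488 = 0.97067
wool→cloth→sheep→wool: 3.371 × 0.2035 × 1.356 = 0.93021
copper→wool→sheep→copper: 0.2084 × 0.7222 × 5.973 = 0.89898
copper→wool→cloth→copper: 0.2084 × 3.371 × 1.249 = 0.87744
Maximum is copper→sheep→wool→copper at 0.9707; no arbitrage — every cycle loses value.

0.9707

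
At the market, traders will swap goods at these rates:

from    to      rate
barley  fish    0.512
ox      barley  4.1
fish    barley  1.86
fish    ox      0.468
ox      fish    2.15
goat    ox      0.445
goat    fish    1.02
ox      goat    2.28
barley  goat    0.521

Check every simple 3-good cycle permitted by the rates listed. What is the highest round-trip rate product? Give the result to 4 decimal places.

1.0884

goat→fish→ox→goat: 1.02 × 0.468 × 2.28 = 1.08838
goat→fish→barley→goat: 1.02 × 1.86 × 0.521 = 0.98844
barley→fish→ox→barley: 0.512 × 0.468 × 4.1 = 0.98243
goat→ox→barley→goat: 0.445 × 4.1 × 0.521 = 0.95056
Maximum is goat→fish→ox→goat at 1.0884; arbitrage exists.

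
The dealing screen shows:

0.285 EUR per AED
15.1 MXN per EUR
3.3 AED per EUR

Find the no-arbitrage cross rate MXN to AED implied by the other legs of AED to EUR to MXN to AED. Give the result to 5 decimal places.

0.23237

Known legs of the cycle: 0.285 × 15.1 = 4.3035
For no arbitrage the full-cycle product must be 1, so the missing rate is 1 / 4.3035 ≈ 0.2323690.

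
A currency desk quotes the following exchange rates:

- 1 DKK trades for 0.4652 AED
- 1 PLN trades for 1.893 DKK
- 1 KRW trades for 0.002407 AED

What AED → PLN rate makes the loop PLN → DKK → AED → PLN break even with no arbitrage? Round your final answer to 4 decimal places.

1.1356

Known legs of the cycle: 1.893 × 0.4652 = 0.8806236
For no arbitrage the full-cycle product must be 1, so the missing rate is 1 / 0.8806236 ≈ 1.135559.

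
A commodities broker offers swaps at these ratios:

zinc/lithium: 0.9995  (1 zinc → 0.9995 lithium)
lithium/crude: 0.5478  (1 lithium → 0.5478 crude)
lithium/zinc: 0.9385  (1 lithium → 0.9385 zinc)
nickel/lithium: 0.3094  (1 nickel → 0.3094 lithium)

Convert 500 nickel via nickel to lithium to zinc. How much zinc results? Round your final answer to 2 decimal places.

145.19

500 nickel × 0.3094 = 154.7 lithium
154.7 lithium × 0.9385 = 145.18595 zinc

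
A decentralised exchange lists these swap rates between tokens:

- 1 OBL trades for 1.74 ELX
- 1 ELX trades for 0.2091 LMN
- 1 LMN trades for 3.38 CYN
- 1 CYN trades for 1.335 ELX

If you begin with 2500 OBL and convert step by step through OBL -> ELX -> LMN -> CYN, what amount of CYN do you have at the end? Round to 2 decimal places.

3074.40

2500 OBL × 1.74 = 4350 ELX
4350 ELX × 0.2091 = 909.585 LMN
909.585 LMN × 3.38 = 3074.3973 CYN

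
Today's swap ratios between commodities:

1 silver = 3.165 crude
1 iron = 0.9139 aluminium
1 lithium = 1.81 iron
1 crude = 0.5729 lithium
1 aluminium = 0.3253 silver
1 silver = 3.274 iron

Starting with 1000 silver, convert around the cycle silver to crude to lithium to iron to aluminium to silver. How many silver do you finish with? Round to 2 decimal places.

975.69

1000 silver × 3.165 = 3165 crude
3165 crude × 0.5729 = 1813.2285 lithium
1813.2285 lithium × 1.81 = 3281.943585 iron
3281.943585 iron × 0.9139 = 2999.3682423315 aluminium
2999.3682423315 aluminium × 0.3253 = 975.69448923043695 silver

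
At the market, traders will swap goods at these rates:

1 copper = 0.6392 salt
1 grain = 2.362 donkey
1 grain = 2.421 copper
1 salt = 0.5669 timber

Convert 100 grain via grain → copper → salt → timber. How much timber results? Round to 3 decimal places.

100 grain × 2.421 = 242.1 copper
242.1 copper × 0.6392 = 154.75032 salt
154.75032 salt × 0.5669 = 87.727956408 timber

87.728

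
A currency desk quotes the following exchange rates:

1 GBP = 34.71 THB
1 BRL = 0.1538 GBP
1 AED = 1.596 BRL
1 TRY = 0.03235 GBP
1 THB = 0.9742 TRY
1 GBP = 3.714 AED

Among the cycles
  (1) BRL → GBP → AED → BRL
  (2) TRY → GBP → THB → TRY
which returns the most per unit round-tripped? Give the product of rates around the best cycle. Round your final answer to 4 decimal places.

(1) 0.1538 × 3.714 × 1.596 = 0.91166
(2) 0.03235 × 34.71 × 0.9742 = 1.09390
Highest is cycle (2) at 1.0939 (>1, arbitrage).

1.0939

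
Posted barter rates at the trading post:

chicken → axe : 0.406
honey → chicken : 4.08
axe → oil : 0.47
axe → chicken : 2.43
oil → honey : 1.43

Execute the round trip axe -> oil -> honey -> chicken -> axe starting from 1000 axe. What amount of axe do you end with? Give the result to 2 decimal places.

1000 axe × 0.47 = 470 oil
470 oil × 1.43 = 672.1 honey
672.1 honey × 4.08 = 2742.168 chicken
2742.168 chicken × 0.406 = 1113.320208 axe

1113.32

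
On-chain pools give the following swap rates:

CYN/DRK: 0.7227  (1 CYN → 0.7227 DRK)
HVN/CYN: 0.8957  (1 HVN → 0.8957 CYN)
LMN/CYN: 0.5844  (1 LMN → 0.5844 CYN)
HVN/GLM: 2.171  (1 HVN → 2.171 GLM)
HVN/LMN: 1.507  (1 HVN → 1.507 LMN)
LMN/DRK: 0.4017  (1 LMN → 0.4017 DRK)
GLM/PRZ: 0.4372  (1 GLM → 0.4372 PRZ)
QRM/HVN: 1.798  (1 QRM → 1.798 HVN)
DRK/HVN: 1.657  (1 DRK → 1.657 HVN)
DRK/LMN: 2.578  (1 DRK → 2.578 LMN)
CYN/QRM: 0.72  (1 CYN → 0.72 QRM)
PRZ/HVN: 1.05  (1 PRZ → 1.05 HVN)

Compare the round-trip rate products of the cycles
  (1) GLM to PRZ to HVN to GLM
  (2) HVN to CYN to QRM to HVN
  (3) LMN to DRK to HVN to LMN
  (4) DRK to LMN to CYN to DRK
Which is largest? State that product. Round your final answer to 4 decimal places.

(1) 0.4372 × 1.05 × 2.171 = 0.99662
(2) 0.8957 × 0.72 × 1.798 = 1.15954
(3) 0.4017 × 1.657 × 1.507 = 1.00308
(4) 2.578 × 0.5844 × 0.7227 = 1.08881
Highest is cycle (2) at 1.1595 (>1, arbitrage).

1.1595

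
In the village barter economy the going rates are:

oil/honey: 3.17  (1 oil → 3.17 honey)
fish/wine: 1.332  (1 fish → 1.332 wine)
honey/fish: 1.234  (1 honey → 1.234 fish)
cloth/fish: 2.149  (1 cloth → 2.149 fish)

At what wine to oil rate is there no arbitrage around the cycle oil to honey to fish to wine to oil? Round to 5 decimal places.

Known legs of the cycle: 3.17 × 1.234 × 1.332 = 5.21049096
For no arbitrage the full-cycle product must be 1, so the missing rate is 1 / 5.21049096 ≈ 0.1919205.

0.19192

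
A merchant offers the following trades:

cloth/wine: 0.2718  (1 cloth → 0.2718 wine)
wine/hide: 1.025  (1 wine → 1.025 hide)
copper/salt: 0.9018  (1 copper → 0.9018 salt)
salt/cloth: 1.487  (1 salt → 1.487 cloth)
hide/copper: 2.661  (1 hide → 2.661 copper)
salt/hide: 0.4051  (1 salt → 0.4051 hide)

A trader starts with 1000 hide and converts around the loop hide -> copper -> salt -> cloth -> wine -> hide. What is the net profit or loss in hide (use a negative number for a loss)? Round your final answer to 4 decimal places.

-5.8787

1000 hide × 2.661 = 2661 copper
2661 copper × 0.9018 = 2399.6898 salt
2399.6898 salt × 1.487 = 3568.3387326 cloth
3568.3387326 cloth × 0.2718 = 969.87446752068 wine
969.87446752068 wine × 1.025 = 994.121329208697 hide
Net change: 994.121329208697 − 1000 = -5.878670791303 hide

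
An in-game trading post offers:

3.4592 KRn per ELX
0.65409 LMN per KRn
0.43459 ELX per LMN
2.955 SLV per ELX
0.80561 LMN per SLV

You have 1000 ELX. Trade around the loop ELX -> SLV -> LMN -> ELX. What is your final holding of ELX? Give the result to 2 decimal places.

1034.58

1000 ELX × 2.955 = 2955 SLV
2955 SLV × 0.80561 = 2380.57755 LMN
2380.57755 LMN × 0.43459 = 1034.5751974545 ELX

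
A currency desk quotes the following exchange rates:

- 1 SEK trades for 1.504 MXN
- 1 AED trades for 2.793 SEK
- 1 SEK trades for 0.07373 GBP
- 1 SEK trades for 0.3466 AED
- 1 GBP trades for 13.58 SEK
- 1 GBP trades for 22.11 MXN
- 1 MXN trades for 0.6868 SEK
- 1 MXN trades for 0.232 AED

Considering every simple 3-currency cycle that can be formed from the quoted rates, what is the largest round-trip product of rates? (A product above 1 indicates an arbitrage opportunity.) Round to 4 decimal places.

MXN→SEK→GBP→MXN: 0.6868 × 0.07373 × 22.11 = 1.11960
MXN→AED→SEK→MXN: 0.232 × 2.793 × 1.504 = 0.97456
Maximum is MXN→SEK→GBP→MXN at 1.1196; arbitrage exists.

1.1196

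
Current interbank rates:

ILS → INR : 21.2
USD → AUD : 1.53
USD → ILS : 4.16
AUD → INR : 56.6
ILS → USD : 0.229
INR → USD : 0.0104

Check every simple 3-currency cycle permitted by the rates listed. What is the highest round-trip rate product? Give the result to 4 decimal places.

INR→USD→ILS→INR: 0.0104 × 4.16 × 21.2 = 0.91720
INR→USD→AUD→INR: 0.0104 × 1.53 × 56.6 = 0.90062
Maximum is INR→USD→ILS→INR at 0.9172; no arbitrage — every cycle loses value.

0.9172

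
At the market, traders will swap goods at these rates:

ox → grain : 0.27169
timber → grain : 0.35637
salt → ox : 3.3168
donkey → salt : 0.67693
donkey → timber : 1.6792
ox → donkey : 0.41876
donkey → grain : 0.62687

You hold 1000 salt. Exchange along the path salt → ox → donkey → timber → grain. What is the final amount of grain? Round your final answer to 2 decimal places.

1000 salt × 3.3168 = 3316.8 ox
3316.8 ox × 0.41876 = 1388.943168 donkey
1388.943168 donkey × 1.6792 = 2332.3133677056 timber
2332.3133677056 timber × 0.35637 = 831.166514849244672 grain

831.17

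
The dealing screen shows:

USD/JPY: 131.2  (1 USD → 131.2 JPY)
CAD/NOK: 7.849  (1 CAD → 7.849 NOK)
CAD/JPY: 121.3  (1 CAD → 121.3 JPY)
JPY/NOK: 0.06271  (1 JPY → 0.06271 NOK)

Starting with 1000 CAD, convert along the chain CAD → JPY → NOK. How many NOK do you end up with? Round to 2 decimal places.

1000 CAD × 121.3 = 121300 JPY
121300 JPY × 0.06271 = 7606.723 NOK

7606.72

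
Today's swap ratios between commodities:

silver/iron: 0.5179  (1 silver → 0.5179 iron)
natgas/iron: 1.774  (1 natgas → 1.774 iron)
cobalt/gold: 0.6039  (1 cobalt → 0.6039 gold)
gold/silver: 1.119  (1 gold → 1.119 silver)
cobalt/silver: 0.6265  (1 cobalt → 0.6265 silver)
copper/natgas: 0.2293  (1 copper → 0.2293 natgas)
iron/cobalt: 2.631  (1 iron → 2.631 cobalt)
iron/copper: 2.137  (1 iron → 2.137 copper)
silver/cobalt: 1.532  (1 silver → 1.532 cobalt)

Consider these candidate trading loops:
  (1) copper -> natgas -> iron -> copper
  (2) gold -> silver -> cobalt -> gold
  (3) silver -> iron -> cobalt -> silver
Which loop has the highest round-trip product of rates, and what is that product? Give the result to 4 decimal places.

(1) 0.2293 × 1.774 × 2.137 = 0.86929
(2) 1.119 × 1.532 × 0.6039 = 1.03527
(3) 0.5179 × 2.631 × 0.6265 = 0.85367
Highest is cycle (2) at 1.0353 (>1, arbitrage).

1.0353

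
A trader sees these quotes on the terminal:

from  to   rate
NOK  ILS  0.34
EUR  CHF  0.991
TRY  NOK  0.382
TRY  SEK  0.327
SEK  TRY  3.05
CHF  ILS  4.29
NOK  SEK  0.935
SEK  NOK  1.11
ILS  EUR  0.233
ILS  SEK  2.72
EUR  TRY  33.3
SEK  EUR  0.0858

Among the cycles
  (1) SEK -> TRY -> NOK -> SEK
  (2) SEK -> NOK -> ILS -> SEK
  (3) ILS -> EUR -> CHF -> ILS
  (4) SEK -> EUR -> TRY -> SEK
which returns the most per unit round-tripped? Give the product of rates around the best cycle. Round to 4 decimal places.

(1) 3.05 × 0.382 × 0.935 = 1.08937
(2) 1.11 × 0.34 × 2.72 = 1.02653
(3) 0.233 × 0.991 × 4.29 = 0.99057
(4) 0.0858 × 33.3 × 0.327 = 0.93428
Highest is cycle (1) at 1.0894 (>1, arbitrage).

1.0894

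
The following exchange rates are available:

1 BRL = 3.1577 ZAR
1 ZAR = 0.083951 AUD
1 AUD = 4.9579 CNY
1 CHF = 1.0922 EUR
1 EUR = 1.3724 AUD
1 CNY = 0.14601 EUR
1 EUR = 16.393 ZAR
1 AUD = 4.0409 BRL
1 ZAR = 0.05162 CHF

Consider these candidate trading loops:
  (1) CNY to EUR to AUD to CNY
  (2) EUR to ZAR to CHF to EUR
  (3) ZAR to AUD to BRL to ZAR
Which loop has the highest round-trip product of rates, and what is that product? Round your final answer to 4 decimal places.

(1) 0.14601 × 1.3724 × 4.9579 = 0.99348
(2) 16.393 × 0.05162 × 1.0922 = 0.92423
(3) 0.083951 × 4.0409 × 3.1577 = 1.07121
Highest is cycle (3) at 1.0712 (>1, arbitrage).

1.0712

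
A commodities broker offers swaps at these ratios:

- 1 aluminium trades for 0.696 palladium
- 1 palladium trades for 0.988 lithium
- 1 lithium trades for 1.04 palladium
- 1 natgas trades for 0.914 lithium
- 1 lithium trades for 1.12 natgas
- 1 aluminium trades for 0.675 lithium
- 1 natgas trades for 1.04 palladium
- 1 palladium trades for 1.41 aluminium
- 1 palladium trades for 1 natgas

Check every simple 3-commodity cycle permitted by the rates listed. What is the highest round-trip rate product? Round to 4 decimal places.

palladium→lithium→natgas→palladium: 0.988 × 1.12 × 1.04 = 1.15082
palladium→aluminium→lithium→palladium: 1.41 × 0.675 × 1.04 = 0.98982
palladium→natgas→lithium→palladium: 1 × 0.914 × 1.04 = 0.95056
Maximum is palladium→lithium→natgas→palladium at 1.1508; arbitrage exists.

1.1508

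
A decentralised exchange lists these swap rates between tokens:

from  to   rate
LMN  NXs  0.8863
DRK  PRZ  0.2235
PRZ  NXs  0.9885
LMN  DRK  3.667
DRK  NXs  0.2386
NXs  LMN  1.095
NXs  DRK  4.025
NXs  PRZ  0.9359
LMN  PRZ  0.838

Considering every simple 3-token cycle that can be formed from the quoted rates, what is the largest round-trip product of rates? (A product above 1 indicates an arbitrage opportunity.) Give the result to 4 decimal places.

LMN→DRK→NXs→LMN: 3.667 × 0.2386 × 1.095 = 0.95807
PRZ→NXs→LMN→PRZ: 0.9885 × 1.095 × 0.838 = 0.90706
PRZ→NXs→DRK→PRZ: 0.9885 × 4.025 × 0.2235 = 0.88924
Maximum is LMN→DRK→NXs→LMN at 0.9581; no arbitrage — every cycle loses value.

0.9581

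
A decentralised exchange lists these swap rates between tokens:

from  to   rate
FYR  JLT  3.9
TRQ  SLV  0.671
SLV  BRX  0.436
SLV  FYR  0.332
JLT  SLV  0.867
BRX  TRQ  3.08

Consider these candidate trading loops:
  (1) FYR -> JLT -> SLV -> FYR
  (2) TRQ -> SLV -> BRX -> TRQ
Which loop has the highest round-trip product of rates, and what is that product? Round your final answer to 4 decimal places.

(1) 3.9 × 0.867 × 0.332 = 1.12259
(2) 0.671 × 0.436 × 3.08 = 0.90107
Highest is cycle (1) at 1.1226 (>1, arbitrage).

1.1226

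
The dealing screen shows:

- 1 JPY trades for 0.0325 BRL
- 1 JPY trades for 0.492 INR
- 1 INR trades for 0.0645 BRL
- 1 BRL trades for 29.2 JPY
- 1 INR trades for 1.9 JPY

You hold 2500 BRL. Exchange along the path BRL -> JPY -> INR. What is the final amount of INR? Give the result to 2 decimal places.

2500 BRL × 29.2 = 73000 JPY
73000 JPY × 0.492 = 35916 INR

35916.00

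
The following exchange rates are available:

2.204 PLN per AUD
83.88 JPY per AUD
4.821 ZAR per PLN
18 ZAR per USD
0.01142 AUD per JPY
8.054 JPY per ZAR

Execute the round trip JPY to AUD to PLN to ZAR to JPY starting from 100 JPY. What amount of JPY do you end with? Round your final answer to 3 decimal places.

97.730

100 JPY × 0.01142 = 1.142 AUD
1.142 AUD × 2.204 = 2.516968 PLN
2.516968 PLN × 4.821 = 12.134302728 ZAR
12.134302728 ZAR × 8.054 = 97.729674171312 JPY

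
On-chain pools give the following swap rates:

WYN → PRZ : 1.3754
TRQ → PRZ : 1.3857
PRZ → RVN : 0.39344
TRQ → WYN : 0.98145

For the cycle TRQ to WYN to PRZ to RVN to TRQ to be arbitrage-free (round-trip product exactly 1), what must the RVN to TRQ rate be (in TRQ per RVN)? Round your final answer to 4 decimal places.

Known legs of the cycle: 0.98145 × 1.3754 × 0.39344 = 0.5310992776752
For no arbitrage the full-cycle product must be 1, so the missing rate is 1 / 0.5310992776752 ≈ 1.882887.

1.8829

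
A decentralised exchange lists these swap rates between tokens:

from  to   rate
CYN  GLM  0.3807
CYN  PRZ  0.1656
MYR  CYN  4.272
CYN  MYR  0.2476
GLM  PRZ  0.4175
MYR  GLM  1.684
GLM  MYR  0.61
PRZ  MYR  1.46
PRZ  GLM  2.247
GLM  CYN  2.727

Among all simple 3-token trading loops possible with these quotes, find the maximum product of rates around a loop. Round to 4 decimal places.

GLM→CYN→MYR→GLM: 2.727 × 0.2476 × 1.684 = 1.13705
PRZ→MYR→CYN→PRZ: 1.46 × 4.272 × 0.1656 = 1.03287
PRZ→MYR→GLM→PRZ: 1.46 × 1.684 × 0.4175 = 1.02648
PRZ→GLM→CYN→PRZ: 2.247 × 2.727 × 0.1656 = 1.01473
GLM→MYR→CYN→GLM: 0.61 × 4.272 × 0.3807 = 0.99207
Maximum is GLM→CYN→MYR→GLM at 1.1370; arbitrage exists.

1.1370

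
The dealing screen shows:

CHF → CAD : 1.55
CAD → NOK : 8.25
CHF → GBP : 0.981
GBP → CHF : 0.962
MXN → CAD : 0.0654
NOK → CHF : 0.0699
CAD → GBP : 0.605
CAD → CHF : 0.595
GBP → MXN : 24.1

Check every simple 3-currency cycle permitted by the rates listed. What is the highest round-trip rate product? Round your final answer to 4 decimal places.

0.9536

CAD→GBP→MXN→CAD: 0.605 × 24.1 × 0.0654 = 0.95356
CAD→GBP→CHF→CAD: 0.605 × 0.962 × 1.55 = 0.90212
NOK→CHF→CAD→NOK: 0.0699 × 1.55 × 8.25 = 0.89385
Maximum is CAD→GBP→MXN→CAD at 0.9536; no arbitrage — every cycle loses value.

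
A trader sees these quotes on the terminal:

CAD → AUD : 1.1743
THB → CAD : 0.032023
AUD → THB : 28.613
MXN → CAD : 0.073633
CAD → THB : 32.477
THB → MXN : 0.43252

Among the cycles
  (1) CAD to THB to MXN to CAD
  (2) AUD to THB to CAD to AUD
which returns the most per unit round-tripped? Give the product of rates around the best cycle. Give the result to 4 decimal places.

(1) 32.477 × 0.43252 × 0.073633 = 1.03432
(2) 28.613 × 0.032023 × 1.1743 = 1.07598
Highest is cycle (2) at 1.0760 (>1, arbitrage).

1.0760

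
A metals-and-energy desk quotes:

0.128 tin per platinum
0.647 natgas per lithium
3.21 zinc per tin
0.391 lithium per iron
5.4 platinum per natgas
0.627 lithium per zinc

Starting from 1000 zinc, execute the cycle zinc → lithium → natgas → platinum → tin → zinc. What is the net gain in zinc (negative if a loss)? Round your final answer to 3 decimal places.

1000 zinc × 0.627 = 627 lithium
627 lithium × 0.647 = 405.669 natgas
405.669 natgas × 5.4 = 2190.6126 platinum
2190.6126 platinum × 0.128 = 280.3984128 tin
280.3984128 tin × 3.21 = 900.078905088 zinc
Net change: 900.078905088 − 1000 = -99.921094912 zinc

-99.921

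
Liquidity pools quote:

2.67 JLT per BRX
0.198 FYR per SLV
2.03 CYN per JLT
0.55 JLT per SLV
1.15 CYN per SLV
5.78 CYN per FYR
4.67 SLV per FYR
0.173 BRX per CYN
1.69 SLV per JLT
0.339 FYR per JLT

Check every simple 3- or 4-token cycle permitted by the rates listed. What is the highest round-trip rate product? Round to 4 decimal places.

BRX→JLT→CYN→BRX: 2.67 × 2.03 × 0.173 = 0.93768
FYR→CYN→BRX→JLT→FYR: 5.78 × 0.173 × 2.67 × 0.339 = 0.90508
SLV→CYN→BRX→JLT→SLV: 1.15 × 0.173 × 2.67 × 1.69 = 0.89772
FYR→SLV→JLT→FYR: 4.67 × 0.55 × 0.339 = 0.87072
Maximum is BRX→JLT→CYN→BRX at 0.9377; no arbitrage — every cycle loses value.

0.9377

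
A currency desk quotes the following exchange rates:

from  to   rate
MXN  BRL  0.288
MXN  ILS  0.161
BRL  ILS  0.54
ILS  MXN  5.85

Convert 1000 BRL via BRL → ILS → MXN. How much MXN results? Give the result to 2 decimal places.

3159.00

1000 BRL × 0.54 = 540 ILS
540 ILS × 5.85 = 3159 MXN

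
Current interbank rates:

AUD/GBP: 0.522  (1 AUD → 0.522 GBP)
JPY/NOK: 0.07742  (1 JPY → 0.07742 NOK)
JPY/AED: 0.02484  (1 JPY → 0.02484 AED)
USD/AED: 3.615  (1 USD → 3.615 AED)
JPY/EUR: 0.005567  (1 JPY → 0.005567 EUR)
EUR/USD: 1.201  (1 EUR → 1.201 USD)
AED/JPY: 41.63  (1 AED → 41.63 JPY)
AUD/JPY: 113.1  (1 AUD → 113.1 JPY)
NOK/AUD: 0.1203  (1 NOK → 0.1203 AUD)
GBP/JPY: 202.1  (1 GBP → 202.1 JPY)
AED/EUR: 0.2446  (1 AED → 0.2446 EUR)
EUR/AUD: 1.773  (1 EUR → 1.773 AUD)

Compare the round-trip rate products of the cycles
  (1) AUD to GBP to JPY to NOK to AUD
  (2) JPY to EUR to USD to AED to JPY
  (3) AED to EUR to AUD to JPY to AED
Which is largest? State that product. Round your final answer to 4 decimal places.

(1) 0.522 × 202.1 × 0.07742 × 0.1203 = 0.98255
(2) 0.005567 × 1.201 × 3.615 × 41.63 = 1.00619
(3) 0.2446 × 1.773 × 113.1 × 0.02484 = 1.21837
Highest is cycle (3) at 1.2184 (>1, arbitrage).

1.2184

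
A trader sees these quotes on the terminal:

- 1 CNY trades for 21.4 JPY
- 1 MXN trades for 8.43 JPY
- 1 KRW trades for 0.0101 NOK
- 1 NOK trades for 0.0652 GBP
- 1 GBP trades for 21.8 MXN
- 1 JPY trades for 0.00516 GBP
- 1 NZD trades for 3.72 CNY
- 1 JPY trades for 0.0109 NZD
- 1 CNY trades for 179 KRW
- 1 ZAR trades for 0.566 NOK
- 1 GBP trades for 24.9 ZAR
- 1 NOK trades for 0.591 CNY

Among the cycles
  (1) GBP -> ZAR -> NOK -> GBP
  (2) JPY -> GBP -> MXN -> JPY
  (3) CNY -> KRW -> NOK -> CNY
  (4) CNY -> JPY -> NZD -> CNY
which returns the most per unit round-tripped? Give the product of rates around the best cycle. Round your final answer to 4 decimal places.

1.0685

(1) 24.9 × 0.566 × 0.0652 = 0.91889
(2) 0.00516 × 21.8 × 8.43 = 0.94827
(3) 179 × 0.0101 × 0.591 = 1.06847
(4) 21.4 × 0.0109 × 3.72 = 0.86773
Highest is cycle (3) at 1.0685 (>1, arbitrage).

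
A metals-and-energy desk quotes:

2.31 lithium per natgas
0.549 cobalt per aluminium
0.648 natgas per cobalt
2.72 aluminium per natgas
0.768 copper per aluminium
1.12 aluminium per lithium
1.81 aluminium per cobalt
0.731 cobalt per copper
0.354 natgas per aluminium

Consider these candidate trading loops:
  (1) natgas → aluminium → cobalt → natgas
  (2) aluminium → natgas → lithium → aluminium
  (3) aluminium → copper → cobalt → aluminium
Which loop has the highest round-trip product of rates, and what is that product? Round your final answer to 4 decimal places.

(1) 2.72 × 0.549 × 0.648 = 0.96765
(2) 0.354 × 2.31 × 1.12 = 0.91587
(3) 0.768 × 0.731 × 1.81 = 1.01615
Highest is cycle (3) at 1.0161 (>1, arbitrage).

1.0161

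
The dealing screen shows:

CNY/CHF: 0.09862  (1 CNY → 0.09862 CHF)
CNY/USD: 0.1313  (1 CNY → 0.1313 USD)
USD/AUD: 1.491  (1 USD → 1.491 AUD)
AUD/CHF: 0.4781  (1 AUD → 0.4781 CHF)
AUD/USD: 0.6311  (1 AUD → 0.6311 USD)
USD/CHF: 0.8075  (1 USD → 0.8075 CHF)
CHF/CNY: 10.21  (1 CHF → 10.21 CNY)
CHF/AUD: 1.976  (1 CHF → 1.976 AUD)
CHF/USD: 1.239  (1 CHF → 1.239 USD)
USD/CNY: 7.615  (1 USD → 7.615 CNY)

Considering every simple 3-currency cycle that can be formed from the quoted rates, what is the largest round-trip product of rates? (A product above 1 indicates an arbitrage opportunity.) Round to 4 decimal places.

1.0825

CNY→USD→CHF→CNY: 0.1313 × 0.8075 × 10.21 = 1.08251
AUD→USD→CHF→AUD: 0.6311 × 0.8075 × 1.976 = 1.00700
CNY→CHF→USD→CNY: 0.09862 × 1.239 × 7.615 = 0.93048
AUD→CHF→USD→AUD: 0.4781 × 1.239 × 1.491 = 0.88322
Maximum is CNY→USD→CHF→CNY at 1.0825; arbitrage exists.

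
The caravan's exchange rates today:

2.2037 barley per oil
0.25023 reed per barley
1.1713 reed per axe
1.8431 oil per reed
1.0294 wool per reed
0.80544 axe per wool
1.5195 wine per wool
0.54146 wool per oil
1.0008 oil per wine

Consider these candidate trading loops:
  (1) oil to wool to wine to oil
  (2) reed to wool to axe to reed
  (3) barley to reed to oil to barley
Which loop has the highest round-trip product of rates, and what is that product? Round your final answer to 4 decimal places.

(1) 0.54146 × 1.5195 × 1.0008 = 0.82341
(2) 1.0294 × 0.80544 × 1.1713 = 0.97115
(3) 0.25023 × 1.8431 × 2.2037 = 1.01634
Highest is cycle (3) at 1.0163 (>1, arbitrage).

1.0163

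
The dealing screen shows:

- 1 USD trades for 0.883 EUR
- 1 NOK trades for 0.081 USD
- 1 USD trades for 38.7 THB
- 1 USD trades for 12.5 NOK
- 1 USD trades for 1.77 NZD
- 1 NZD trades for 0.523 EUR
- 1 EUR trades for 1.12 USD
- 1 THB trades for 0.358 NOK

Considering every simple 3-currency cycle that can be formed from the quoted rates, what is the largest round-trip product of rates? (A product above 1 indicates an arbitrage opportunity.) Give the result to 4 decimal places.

USD→THB→NOK→USD: 38.7 × 0.358 × 0.081 = 1.12222
USD→NZD→EUR→USD: 1.77 × 0.523 × 1.12 = 1.03680
Maximum is USD→THB→NOK→USD at 1.1222; arbitrage exists.

1.1222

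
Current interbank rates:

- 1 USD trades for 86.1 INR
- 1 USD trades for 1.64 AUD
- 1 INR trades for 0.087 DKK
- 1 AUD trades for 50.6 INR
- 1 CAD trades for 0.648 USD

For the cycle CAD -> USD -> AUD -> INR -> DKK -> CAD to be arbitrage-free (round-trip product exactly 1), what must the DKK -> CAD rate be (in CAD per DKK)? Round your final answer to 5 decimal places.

Known legs of the cycle: 0.648 × 1.64 × 50.6 × 0.087 = 4.678305984
For no arbitrage the full-cycle product must be 1, so the missing rate is 1 / 4.678305984 ≈ 0.2137526.

0.21375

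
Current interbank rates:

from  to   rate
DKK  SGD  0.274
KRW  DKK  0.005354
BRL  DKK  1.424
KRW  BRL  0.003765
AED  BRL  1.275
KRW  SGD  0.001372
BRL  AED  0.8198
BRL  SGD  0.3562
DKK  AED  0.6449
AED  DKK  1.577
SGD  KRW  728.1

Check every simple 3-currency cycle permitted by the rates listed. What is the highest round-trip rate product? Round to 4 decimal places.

AED→BRL→DKK→AED: 1.275 × 1.424 × 0.6449 = 1.17088
KRW→DKK→SGD→KRW: 0.005354 × 0.274 × 728.1 = 1.06812
KRW→BRL→SGD→KRW: 0.003765 × 0.3562 × 728.1 = 0.97645
Maximum is AED→BRL→DKK→AED at 1.1709; arbitrage exists.

1.1709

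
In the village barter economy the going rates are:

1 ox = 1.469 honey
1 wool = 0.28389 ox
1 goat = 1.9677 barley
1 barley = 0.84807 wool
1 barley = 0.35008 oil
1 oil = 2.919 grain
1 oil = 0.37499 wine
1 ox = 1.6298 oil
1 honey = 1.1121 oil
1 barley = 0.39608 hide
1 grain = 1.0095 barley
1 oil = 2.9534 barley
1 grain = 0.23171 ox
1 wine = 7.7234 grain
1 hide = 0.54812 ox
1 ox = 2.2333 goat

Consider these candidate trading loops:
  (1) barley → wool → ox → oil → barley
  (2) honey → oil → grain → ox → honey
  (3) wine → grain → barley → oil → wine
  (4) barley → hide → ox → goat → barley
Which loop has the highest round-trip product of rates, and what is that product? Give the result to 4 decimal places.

1.1589

(1) 0.84807 × 0.28389 × 1.6298 × 2.9534 = 1.15888
(2) 1.1121 × 2.919 × 0.23171 × 1.469 = 1.10495
(3) 7.7234 × 1.0095 × 0.35008 × 0.37499 = 1.02353
(4) 0.39608 × 0.54812 × 2.2333 × 1.9677 = 0.95404
Highest is cycle (1) at 1.1589 (>1, arbitrage).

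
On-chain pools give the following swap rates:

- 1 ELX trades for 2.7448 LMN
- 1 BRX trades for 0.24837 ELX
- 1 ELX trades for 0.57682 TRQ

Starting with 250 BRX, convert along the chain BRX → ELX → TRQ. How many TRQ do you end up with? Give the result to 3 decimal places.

35.816

250 BRX × 0.24837 = 62.0925 ELX
62.0925 ELX × 0.57682 = 35.81619585 TRQ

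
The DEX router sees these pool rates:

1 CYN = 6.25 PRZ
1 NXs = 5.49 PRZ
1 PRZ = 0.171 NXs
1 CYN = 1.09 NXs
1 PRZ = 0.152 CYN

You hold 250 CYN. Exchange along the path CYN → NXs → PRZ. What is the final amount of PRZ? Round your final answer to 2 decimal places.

250 CYN × 1.09 = 272.5 NXs
272.5 NXs × 5.49 = 1496.025 PRZ

1496.03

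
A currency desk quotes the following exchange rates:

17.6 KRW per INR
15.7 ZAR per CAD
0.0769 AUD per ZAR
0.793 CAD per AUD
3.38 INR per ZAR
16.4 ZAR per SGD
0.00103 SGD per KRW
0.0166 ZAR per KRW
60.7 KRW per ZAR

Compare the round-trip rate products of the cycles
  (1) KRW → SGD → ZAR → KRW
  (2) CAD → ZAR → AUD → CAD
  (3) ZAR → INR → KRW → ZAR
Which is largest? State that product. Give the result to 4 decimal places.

1.0253

(1) 0.00103 × 16.4 × 60.7 = 1.02534
(2) 15.7 × 0.0769 × 0.793 = 0.95741
(3) 3.38 × 17.6 × 0.0166 = 0.98750
Highest is cycle (1) at 1.0253 (>1, arbitrage).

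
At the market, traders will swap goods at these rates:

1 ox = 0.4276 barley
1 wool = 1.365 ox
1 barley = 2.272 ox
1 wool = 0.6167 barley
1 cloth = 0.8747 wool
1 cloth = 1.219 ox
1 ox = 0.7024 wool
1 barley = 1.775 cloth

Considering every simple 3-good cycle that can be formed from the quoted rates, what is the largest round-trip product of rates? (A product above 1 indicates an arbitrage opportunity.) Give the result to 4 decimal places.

0.9842

barley→ox→wool→barley: 2.272 × 0.7024 × 0.6167 = 0.98416
barley→cloth→wool→barley: 1.775 × 0.8747 × 0.6167 = 0.95748
barley→cloth→ox→barley: 1.775 × 1.219 × 0.4276 = 0.92521
Maximum is barley→ox→wool→barley at 0.9842; no arbitrage — every cycle loses value.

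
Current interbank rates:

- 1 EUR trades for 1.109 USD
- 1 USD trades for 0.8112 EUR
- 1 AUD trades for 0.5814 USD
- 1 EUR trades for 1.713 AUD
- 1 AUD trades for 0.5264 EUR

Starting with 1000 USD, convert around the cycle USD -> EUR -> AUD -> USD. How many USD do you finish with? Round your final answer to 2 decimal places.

1000 USD × 0.8112 = 811.2 EUR
811.2 EUR × 1.713 = 1389.5856 AUD
1389.5856 AUD × 0.5814 = 807.90506784 USD

807.91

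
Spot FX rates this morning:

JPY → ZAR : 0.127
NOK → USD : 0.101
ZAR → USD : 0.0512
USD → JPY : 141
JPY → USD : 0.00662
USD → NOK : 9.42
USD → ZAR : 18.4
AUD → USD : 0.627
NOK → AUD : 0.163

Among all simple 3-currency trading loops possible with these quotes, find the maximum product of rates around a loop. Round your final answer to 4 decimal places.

NOK→AUD→USD→NOK: 0.163 × 0.627 × 9.42 = 0.96273
USD→JPY→ZAR→USD: 141 × 0.127 × 0.0512 = 0.91684
Maximum is NOK→AUD→USD→NOK at 0.9627; no arbitrage — every cycle loses value.

0.9627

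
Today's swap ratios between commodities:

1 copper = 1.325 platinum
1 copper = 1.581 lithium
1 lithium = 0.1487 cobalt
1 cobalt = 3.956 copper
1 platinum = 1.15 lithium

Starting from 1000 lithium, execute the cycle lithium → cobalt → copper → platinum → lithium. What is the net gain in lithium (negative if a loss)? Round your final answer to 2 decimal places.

-103.64

1000 lithium × 0.1487 = 148.7 cobalt
148.7 cobalt × 3.956 = 588.2572 copper
588.2572 copper × 1.325 = 779.44079 platinum
779.44079 platinum × 1.15 = 896.3569085 lithium
Net change: 896.3569085 − 1000 = -103.6430915 lithium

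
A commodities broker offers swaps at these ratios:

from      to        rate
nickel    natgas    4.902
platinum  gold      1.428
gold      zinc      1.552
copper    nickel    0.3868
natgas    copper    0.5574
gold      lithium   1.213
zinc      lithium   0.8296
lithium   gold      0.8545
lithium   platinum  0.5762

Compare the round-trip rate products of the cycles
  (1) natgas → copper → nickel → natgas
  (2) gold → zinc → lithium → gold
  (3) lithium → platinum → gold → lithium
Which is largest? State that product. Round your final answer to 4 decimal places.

1.1002

(1) 0.5574 × 0.3868 × 4.902 = 1.05688
(2) 1.552 × 0.8296 × 0.8545 = 1.10020
(3) 0.5762 × 1.428 × 1.213 = 0.99807
Highest is cycle (2) at 1.1002 (>1, arbitrage).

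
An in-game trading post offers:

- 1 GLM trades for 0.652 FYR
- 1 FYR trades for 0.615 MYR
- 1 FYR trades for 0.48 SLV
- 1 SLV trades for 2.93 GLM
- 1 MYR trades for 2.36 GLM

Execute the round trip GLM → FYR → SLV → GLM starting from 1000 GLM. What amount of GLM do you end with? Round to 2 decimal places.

1000 GLM × 0.652 = 652 FYR
652 FYR × 0.48 = 312.96 SLV
312.96 SLV × 2.93 = 916.9728 GLM

916.97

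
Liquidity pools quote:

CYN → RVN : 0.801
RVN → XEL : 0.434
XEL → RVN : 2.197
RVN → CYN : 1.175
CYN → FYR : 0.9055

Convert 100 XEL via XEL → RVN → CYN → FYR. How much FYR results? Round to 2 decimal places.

233.75

100 XEL × 2.197 = 219.7 RVN
219.7 RVN × 1.175 = 258.1475 CYN
258.1475 CYN × 0.9055 = 233.75256125 FYR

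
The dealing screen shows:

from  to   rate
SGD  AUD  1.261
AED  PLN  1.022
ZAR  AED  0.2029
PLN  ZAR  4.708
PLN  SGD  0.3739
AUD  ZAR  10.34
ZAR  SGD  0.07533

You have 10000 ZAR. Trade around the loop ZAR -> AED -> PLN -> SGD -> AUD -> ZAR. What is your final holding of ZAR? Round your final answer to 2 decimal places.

10109.37

10000 ZAR × 0.2029 = 2029 AED
2029 AED × 1.022 = 2073.638 PLN
2073.638 PLN × 0.3739 = 775.3332482 SGD
775.3332482 SGD × 1.261 = 977.6952259802 AUD
977.6952259802 AUD × 10.34 = 10109.368636635268 ZAR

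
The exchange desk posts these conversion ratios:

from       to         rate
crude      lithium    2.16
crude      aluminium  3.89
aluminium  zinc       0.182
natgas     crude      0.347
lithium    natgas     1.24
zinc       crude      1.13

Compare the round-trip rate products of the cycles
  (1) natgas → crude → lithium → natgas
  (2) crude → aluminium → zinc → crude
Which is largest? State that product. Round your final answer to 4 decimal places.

(1) 0.347 × 2.16 × 1.24 = 0.92940
(2) 3.89 × 0.182 × 1.13 = 0.80002
Highest is cycle (1) at 0.9294 (≤1, no arbitrage).

0.9294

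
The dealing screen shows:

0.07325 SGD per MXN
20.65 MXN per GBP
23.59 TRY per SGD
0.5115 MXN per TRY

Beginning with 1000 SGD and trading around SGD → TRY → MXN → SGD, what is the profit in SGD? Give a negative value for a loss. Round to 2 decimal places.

-116.14

1000 SGD × 23.59 = 23590 TRY
23590 TRY × 0.5115 = 12066.285 MXN
12066.285 MXN × 0.07325 = 883.85537625 SGD
Net change: 883.85537625 − 1000 = -116.14462375 SGD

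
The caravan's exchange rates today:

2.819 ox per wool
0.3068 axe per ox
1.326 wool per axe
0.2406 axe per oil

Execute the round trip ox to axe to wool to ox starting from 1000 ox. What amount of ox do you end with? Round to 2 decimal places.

1000 ox × 0.3068 = 306.8 axe
306.8 axe × 1.326 = 406.8168 wool
406.8168 wool × 2.819 = 1146.8165592 ox

1146.82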